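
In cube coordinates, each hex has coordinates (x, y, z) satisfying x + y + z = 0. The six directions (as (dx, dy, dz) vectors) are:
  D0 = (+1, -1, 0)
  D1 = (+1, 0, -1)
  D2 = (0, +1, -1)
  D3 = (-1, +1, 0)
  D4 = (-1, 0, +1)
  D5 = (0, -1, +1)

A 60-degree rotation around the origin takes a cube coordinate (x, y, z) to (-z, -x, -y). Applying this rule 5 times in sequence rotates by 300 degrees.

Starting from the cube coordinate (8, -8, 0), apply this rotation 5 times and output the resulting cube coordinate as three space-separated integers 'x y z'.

Answer: 8 0 -8

Derivation:
Start: (8, -8, 0)
Step 1: (8, -8, 0) -> (-(0), -(8), -(-8)) = (0, -8, 8)
Step 2: (0, -8, 8) -> (-(8), -(0), -(-8)) = (-8, 0, 8)
Step 3: (-8, 0, 8) -> (-(8), -(-8), -(0)) = (-8, 8, 0)
Step 4: (-8, 8, 0) -> (-(0), -(-8), -(8)) = (0, 8, -8)
Step 5: (0, 8, -8) -> (-(-8), -(0), -(8)) = (8, 0, -8)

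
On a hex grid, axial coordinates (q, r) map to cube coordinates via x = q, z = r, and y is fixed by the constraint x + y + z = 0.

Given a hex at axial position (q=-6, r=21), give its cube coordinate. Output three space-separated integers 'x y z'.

x = q = -6
z = r = 21
y = -x - z = -(-6) - (21) = -15

Answer: -6 -15 21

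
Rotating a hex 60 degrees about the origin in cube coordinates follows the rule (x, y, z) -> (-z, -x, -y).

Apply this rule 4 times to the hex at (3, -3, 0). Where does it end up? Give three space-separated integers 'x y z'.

Answer: 0 3 -3

Derivation:
Start: (3, -3, 0)
Step 1: (3, -3, 0) -> (-(0), -(3), -(-3)) = (0, -3, 3)
Step 2: (0, -3, 3) -> (-(3), -(0), -(-3)) = (-3, 0, 3)
Step 3: (-3, 0, 3) -> (-(3), -(-3), -(0)) = (-3, 3, 0)
Step 4: (-3, 3, 0) -> (-(0), -(-3), -(3)) = (0, 3, -3)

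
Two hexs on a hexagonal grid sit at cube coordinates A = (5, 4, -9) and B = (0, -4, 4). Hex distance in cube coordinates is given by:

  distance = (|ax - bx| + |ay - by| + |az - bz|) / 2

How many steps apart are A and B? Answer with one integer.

|ax - bx| = |5 - 0| = 5
|ay - by| = |4 - (-4)| = 8
|az - bz| = |-9 - 4| = 13
distance = (5 + 8 + 13) / 2 = 26 / 2 = 13

Answer: 13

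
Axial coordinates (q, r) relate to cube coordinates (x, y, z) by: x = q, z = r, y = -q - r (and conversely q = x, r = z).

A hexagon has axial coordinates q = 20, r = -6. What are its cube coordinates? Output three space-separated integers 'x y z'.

x = q = 20
z = r = -6
y = -x - z = -(20) - (-6) = -14

Answer: 20 -14 -6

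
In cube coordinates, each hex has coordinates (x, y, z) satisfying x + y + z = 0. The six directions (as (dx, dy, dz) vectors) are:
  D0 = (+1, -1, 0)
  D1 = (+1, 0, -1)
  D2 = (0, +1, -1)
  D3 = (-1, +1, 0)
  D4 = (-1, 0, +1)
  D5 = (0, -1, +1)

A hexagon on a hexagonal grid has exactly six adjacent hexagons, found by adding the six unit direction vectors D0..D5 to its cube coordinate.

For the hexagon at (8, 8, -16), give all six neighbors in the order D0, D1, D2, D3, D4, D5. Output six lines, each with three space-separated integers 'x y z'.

Center: (8, 8, -16). Add each direction:
  D0: (8, 8, -16) + (1, -1, 0) = (9, 7, -16)
  D1: (8, 8, -16) + (1, 0, -1) = (9, 8, -17)
  D2: (8, 8, -16) + (0, 1, -1) = (8, 9, -17)
  D3: (8, 8, -16) + (-1, 1, 0) = (7, 9, -16)
  D4: (8, 8, -16) + (-1, 0, 1) = (7, 8, -15)
  D5: (8, 8, -16) + (0, -1, 1) = (8, 7, -15)

Answer: 9 7 -16
9 8 -17
8 9 -17
7 9 -16
7 8 -15
8 7 -15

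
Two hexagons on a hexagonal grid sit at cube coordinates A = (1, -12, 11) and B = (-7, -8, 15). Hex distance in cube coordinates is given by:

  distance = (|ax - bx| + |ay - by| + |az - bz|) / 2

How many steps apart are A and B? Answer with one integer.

|ax - bx| = |1 - (-7)| = 8
|ay - by| = |-12 - (-8)| = 4
|az - bz| = |11 - 15| = 4
distance = (8 + 4 + 4) / 2 = 16 / 2 = 8

Answer: 8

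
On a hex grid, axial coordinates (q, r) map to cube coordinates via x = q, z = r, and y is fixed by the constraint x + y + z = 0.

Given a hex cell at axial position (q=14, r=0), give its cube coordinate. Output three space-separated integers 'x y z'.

x = q = 14
z = r = 0
y = -x - z = -(14) - (0) = -14

Answer: 14 -14 0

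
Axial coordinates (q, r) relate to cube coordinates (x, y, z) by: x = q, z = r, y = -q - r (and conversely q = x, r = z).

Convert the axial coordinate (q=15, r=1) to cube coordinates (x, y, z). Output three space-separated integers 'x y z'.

Answer: 15 -16 1

Derivation:
x = q = 15
z = r = 1
y = -x - z = -(15) - (1) = -16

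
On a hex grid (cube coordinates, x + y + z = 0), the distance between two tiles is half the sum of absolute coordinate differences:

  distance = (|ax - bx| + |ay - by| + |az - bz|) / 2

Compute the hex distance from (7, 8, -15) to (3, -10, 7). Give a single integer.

|ax - bx| = |7 - 3| = 4
|ay - by| = |8 - (-10)| = 18
|az - bz| = |-15 - 7| = 22
distance = (4 + 18 + 22) / 2 = 44 / 2 = 22

Answer: 22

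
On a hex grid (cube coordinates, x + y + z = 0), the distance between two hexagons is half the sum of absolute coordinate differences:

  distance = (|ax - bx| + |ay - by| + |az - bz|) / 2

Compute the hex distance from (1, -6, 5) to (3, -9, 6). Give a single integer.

Answer: 3

Derivation:
|ax - bx| = |1 - 3| = 2
|ay - by| = |-6 - (-9)| = 3
|az - bz| = |5 - 6| = 1
distance = (2 + 3 + 1) / 2 = 6 / 2 = 3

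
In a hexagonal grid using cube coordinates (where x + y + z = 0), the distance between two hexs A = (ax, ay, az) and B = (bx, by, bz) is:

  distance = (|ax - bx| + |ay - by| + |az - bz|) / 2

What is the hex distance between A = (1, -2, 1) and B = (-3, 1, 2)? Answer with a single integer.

|ax - bx| = |1 - (-3)| = 4
|ay - by| = |-2 - 1| = 3
|az - bz| = |1 - 2| = 1
distance = (4 + 3 + 1) / 2 = 8 / 2 = 4

Answer: 4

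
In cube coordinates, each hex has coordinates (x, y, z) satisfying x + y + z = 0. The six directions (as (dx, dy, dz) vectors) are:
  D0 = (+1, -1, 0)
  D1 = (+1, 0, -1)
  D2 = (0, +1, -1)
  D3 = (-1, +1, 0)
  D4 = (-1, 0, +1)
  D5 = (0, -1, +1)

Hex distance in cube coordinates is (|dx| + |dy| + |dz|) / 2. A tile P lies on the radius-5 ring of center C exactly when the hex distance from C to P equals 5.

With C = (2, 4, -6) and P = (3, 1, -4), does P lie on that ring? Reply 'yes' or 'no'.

Answer: no

Derivation:
|px - cx| = |3 - 2| = 1
|py - cy| = |1 - 4| = 3
|pz - cz| = |-4 - (-6)| = 2
distance = (1+3+2)/2 = 6/2 = 3
radius = 5; distance != radius -> no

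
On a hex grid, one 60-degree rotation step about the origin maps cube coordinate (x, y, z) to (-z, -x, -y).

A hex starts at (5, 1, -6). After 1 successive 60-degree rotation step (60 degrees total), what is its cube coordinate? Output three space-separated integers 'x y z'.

Start: (5, 1, -6)
Step 1: (5, 1, -6) -> (-(-6), -(5), -(1)) = (6, -5, -1)

Answer: 6 -5 -1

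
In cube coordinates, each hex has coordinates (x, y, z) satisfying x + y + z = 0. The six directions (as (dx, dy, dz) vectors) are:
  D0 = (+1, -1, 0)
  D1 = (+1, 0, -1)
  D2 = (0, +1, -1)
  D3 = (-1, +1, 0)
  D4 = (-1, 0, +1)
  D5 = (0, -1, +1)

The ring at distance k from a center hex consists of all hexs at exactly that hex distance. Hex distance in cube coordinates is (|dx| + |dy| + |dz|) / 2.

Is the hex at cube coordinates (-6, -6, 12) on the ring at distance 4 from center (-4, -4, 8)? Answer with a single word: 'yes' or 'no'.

|px - cx| = |-6 - (-4)| = 2
|py - cy| = |-6 - (-4)| = 2
|pz - cz| = |12 - 8| = 4
distance = (2+2+4)/2 = 8/2 = 4
radius = 4; distance == radius -> yes

Answer: yes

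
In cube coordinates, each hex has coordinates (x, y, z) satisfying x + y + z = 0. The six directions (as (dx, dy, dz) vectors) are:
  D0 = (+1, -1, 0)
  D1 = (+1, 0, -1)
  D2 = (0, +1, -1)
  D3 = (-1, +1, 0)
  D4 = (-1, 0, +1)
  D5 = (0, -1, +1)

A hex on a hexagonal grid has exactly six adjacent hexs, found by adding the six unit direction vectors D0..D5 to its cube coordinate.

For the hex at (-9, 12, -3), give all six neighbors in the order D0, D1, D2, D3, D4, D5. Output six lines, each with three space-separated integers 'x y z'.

Center: (-9, 12, -3). Add each direction:
  D0: (-9, 12, -3) + (1, -1, 0) = (-8, 11, -3)
  D1: (-9, 12, -3) + (1, 0, -1) = (-8, 12, -4)
  D2: (-9, 12, -3) + (0, 1, -1) = (-9, 13, -4)
  D3: (-9, 12, -3) + (-1, 1, 0) = (-10, 13, -3)
  D4: (-9, 12, -3) + (-1, 0, 1) = (-10, 12, -2)
  D5: (-9, 12, -3) + (0, -1, 1) = (-9, 11, -2)

Answer: -8 11 -3
-8 12 -4
-9 13 -4
-10 13 -3
-10 12 -2
-9 11 -2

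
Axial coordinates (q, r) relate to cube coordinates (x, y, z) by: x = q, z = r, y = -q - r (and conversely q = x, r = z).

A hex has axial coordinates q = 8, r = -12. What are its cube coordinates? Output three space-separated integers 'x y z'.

Answer: 8 4 -12

Derivation:
x = q = 8
z = r = -12
y = -x - z = -(8) - (-12) = 4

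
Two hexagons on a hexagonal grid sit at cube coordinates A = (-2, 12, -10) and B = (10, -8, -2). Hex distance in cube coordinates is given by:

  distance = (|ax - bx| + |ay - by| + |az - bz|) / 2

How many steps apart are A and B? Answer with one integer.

|ax - bx| = |-2 - 10| = 12
|ay - by| = |12 - (-8)| = 20
|az - bz| = |-10 - (-2)| = 8
distance = (12 + 20 + 8) / 2 = 40 / 2 = 20

Answer: 20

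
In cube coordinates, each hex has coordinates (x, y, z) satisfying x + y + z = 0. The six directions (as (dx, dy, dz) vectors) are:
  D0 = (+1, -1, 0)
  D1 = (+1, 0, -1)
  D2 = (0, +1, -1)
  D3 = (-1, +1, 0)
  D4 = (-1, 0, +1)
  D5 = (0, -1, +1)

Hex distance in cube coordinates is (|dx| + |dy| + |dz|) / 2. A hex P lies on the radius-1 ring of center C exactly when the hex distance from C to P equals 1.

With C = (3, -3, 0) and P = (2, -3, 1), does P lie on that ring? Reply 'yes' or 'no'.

|px - cx| = |2 - 3| = 1
|py - cy| = |-3 - (-3)| = 0
|pz - cz| = |1 - 0| = 1
distance = (1+0+1)/2 = 2/2 = 1
radius = 1; distance == radius -> yes

Answer: yes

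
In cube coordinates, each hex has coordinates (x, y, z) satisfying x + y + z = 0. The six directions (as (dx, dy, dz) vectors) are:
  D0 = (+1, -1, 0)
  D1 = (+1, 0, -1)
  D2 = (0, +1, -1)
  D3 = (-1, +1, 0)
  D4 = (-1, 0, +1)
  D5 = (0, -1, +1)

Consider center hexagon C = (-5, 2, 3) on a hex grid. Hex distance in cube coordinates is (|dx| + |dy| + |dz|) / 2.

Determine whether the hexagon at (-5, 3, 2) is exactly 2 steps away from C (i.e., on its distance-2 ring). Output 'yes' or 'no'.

|px - cx| = |-5 - (-5)| = 0
|py - cy| = |3 - 2| = 1
|pz - cz| = |2 - 3| = 1
distance = (0+1+1)/2 = 2/2 = 1
radius = 2; distance != radius -> no

Answer: no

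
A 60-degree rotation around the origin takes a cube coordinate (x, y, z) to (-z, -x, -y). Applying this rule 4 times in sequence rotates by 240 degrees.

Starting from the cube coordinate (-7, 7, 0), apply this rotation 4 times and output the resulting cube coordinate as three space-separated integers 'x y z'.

Answer: 0 -7 7

Derivation:
Start: (-7, 7, 0)
Step 1: (-7, 7, 0) -> (-(0), -(-7), -(7)) = (0, 7, -7)
Step 2: (0, 7, -7) -> (-(-7), -(0), -(7)) = (7, 0, -7)
Step 3: (7, 0, -7) -> (-(-7), -(7), -(0)) = (7, -7, 0)
Step 4: (7, -7, 0) -> (-(0), -(7), -(-7)) = (0, -7, 7)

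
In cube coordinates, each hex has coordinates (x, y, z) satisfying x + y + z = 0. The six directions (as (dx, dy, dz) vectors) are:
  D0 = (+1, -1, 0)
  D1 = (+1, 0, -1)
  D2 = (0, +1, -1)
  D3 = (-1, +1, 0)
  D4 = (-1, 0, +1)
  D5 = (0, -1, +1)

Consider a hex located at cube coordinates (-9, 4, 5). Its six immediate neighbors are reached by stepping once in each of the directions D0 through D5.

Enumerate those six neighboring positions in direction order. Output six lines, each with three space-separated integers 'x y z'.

Answer: -8 3 5
-8 4 4
-9 5 4
-10 5 5
-10 4 6
-9 3 6

Derivation:
Center: (-9, 4, 5). Add each direction:
  D0: (-9, 4, 5) + (1, -1, 0) = (-8, 3, 5)
  D1: (-9, 4, 5) + (1, 0, -1) = (-8, 4, 4)
  D2: (-9, 4, 5) + (0, 1, -1) = (-9, 5, 4)
  D3: (-9, 4, 5) + (-1, 1, 0) = (-10, 5, 5)
  D4: (-9, 4, 5) + (-1, 0, 1) = (-10, 4, 6)
  D5: (-9, 4, 5) + (0, -1, 1) = (-9, 3, 6)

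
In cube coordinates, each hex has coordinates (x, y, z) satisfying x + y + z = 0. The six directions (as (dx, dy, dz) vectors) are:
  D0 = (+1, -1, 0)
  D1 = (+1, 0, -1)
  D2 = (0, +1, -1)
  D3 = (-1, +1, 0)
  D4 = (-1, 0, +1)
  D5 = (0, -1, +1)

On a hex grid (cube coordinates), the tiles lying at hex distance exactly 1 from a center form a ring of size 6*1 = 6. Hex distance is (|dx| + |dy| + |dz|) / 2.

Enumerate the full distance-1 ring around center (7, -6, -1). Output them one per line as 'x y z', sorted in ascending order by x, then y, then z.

Walk ring at distance 1 from (7, -6, -1):
Start at center + D4*1 = (6, -6, 0)
  hex 0: (6, -6, 0)
  hex 1: (7, -7, 0)
  hex 2: (8, -7, -1)
  hex 3: (8, -6, -2)
  hex 4: (7, -5, -2)
  hex 5: (6, -5, -1)
Sorted: 6 hexes.

Answer: 6 -6 0
6 -5 -1
7 -7 0
7 -5 -2
8 -7 -1
8 -6 -2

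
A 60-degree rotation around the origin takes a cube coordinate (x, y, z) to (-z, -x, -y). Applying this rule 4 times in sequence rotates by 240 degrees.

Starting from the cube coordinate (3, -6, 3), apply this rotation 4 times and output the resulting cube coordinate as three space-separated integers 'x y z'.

Start: (3, -6, 3)
Step 1: (3, -6, 3) -> (-(3), -(3), -(-6)) = (-3, -3, 6)
Step 2: (-3, -3, 6) -> (-(6), -(-3), -(-3)) = (-6, 3, 3)
Step 3: (-6, 3, 3) -> (-(3), -(-6), -(3)) = (-3, 6, -3)
Step 4: (-3, 6, -3) -> (-(-3), -(-3), -(6)) = (3, 3, -6)

Answer: 3 3 -6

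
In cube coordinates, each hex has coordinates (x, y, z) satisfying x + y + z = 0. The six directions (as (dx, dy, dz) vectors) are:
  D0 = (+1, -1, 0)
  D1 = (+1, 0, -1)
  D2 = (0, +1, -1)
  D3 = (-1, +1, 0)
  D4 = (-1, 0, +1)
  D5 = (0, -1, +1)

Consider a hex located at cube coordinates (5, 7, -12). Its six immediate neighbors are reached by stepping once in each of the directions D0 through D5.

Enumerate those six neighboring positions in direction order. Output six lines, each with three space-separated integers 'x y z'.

Center: (5, 7, -12). Add each direction:
  D0: (5, 7, -12) + (1, -1, 0) = (6, 6, -12)
  D1: (5, 7, -12) + (1, 0, -1) = (6, 7, -13)
  D2: (5, 7, -12) + (0, 1, -1) = (5, 8, -13)
  D3: (5, 7, -12) + (-1, 1, 0) = (4, 8, -12)
  D4: (5, 7, -12) + (-1, 0, 1) = (4, 7, -11)
  D5: (5, 7, -12) + (0, -1, 1) = (5, 6, -11)

Answer: 6 6 -12
6 7 -13
5 8 -13
4 8 -12
4 7 -11
5 6 -11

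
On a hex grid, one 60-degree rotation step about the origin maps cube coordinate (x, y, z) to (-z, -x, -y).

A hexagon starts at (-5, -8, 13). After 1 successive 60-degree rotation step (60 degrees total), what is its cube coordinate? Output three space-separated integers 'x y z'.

Start: (-5, -8, 13)
Step 1: (-5, -8, 13) -> (-(13), -(-5), -(-8)) = (-13, 5, 8)

Answer: -13 5 8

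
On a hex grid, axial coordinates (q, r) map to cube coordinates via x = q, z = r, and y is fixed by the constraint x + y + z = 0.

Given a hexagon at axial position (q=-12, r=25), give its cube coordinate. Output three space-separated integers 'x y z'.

x = q = -12
z = r = 25
y = -x - z = -(-12) - (25) = -13

Answer: -12 -13 25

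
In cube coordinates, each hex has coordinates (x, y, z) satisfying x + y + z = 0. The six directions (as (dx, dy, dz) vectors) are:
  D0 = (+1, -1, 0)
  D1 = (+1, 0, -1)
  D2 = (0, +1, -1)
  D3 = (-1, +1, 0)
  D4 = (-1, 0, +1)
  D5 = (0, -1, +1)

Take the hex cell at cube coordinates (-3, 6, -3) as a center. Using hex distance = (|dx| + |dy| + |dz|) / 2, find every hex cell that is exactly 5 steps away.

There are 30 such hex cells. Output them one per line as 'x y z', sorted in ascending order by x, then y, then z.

Walk ring at distance 5 from (-3, 6, -3):
Start at center + D4*5 = (-8, 6, 2)
  hex 0: (-8, 6, 2)
  hex 1: (-7, 5, 2)
  hex 2: (-6, 4, 2)
  hex 3: (-5, 3, 2)
  hex 4: (-4, 2, 2)
  hex 5: (-3, 1, 2)
  hex 6: (-2, 1, 1)
  hex 7: (-1, 1, 0)
  hex 8: (0, 1, -1)
  hex 9: (1, 1, -2)
  hex 10: (2, 1, -3)
  hex 11: (2, 2, -4)
  hex 12: (2, 3, -5)
  hex 13: (2, 4, -6)
  hex 14: (2, 5, -7)
  hex 15: (2, 6, -8)
  hex 16: (1, 7, -8)
  hex 17: (0, 8, -8)
  hex 18: (-1, 9, -8)
  hex 19: (-2, 10, -8)
  hex 20: (-3, 11, -8)
  hex 21: (-4, 11, -7)
  hex 22: (-5, 11, -6)
  hex 23: (-6, 11, -5)
  hex 24: (-7, 11, -4)
  hex 25: (-8, 11, -3)
  hex 26: (-8, 10, -2)
  hex 27: (-8, 9, -1)
  hex 28: (-8, 8, 0)
  hex 29: (-8, 7, 1)
Sorted: 30 hexes.

Answer: -8 6 2
-8 7 1
-8 8 0
-8 9 -1
-8 10 -2
-8 11 -3
-7 5 2
-7 11 -4
-6 4 2
-6 11 -5
-5 3 2
-5 11 -6
-4 2 2
-4 11 -7
-3 1 2
-3 11 -8
-2 1 1
-2 10 -8
-1 1 0
-1 9 -8
0 1 -1
0 8 -8
1 1 -2
1 7 -8
2 1 -3
2 2 -4
2 3 -5
2 4 -6
2 5 -7
2 6 -8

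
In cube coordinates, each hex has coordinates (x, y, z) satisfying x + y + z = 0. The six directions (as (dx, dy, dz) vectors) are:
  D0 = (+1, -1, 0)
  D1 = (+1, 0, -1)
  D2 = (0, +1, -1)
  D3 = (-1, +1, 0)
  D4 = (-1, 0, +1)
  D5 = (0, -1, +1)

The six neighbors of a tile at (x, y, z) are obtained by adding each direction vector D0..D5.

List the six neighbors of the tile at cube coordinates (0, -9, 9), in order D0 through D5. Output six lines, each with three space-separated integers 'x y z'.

Answer: 1 -10 9
1 -9 8
0 -8 8
-1 -8 9
-1 -9 10
0 -10 10

Derivation:
Center: (0, -9, 9). Add each direction:
  D0: (0, -9, 9) + (1, -1, 0) = (1, -10, 9)
  D1: (0, -9, 9) + (1, 0, -1) = (1, -9, 8)
  D2: (0, -9, 9) + (0, 1, -1) = (0, -8, 8)
  D3: (0, -9, 9) + (-1, 1, 0) = (-1, -8, 9)
  D4: (0, -9, 9) + (-1, 0, 1) = (-1, -9, 10)
  D5: (0, -9, 9) + (0, -1, 1) = (0, -10, 10)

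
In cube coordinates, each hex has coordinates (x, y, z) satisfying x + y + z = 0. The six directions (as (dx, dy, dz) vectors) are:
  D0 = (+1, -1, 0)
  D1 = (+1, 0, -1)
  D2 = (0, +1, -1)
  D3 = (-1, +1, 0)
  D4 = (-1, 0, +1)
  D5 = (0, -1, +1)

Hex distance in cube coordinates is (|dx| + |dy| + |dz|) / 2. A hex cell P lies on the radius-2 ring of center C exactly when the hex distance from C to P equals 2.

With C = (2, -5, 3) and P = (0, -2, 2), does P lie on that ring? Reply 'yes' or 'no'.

Answer: no

Derivation:
|px - cx| = |0 - 2| = 2
|py - cy| = |-2 - (-5)| = 3
|pz - cz| = |2 - 3| = 1
distance = (2+3+1)/2 = 6/2 = 3
radius = 2; distance != radius -> no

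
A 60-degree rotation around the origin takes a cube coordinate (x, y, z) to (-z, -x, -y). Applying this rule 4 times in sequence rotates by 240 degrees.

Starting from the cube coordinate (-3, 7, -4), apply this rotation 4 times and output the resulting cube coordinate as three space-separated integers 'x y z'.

Start: (-3, 7, -4)
Step 1: (-3, 7, -4) -> (-(-4), -(-3), -(7)) = (4, 3, -7)
Step 2: (4, 3, -7) -> (-(-7), -(4), -(3)) = (7, -4, -3)
Step 3: (7, -4, -3) -> (-(-3), -(7), -(-4)) = (3, -7, 4)
Step 4: (3, -7, 4) -> (-(4), -(3), -(-7)) = (-4, -3, 7)

Answer: -4 -3 7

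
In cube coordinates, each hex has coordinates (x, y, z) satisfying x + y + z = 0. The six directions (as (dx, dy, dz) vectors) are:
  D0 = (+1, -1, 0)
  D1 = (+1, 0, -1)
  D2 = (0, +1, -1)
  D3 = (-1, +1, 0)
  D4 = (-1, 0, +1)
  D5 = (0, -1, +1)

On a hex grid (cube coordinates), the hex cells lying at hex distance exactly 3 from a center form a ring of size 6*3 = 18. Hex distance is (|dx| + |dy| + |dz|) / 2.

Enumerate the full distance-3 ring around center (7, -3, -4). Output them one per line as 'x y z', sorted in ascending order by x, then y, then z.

Walk ring at distance 3 from (7, -3, -4):
Start at center + D4*3 = (4, -3, -1)
  hex 0: (4, -3, -1)
  hex 1: (5, -4, -1)
  hex 2: (6, -5, -1)
  hex 3: (7, -6, -1)
  hex 4: (8, -6, -2)
  hex 5: (9, -6, -3)
  hex 6: (10, -6, -4)
  hex 7: (10, -5, -5)
  hex 8: (10, -4, -6)
  hex 9: (10, -3, -7)
  hex 10: (9, -2, -7)
  hex 11: (8, -1, -7)
  hex 12: (7, 0, -7)
  hex 13: (6, 0, -6)
  hex 14: (5, 0, -5)
  hex 15: (4, 0, -4)
  hex 16: (4, -1, -3)
  hex 17: (4, -2, -2)
Sorted: 18 hexes.

Answer: 4 -3 -1
4 -2 -2
4 -1 -3
4 0 -4
5 -4 -1
5 0 -5
6 -5 -1
6 0 -6
7 -6 -1
7 0 -7
8 -6 -2
8 -1 -7
9 -6 -3
9 -2 -7
10 -6 -4
10 -5 -5
10 -4 -6
10 -3 -7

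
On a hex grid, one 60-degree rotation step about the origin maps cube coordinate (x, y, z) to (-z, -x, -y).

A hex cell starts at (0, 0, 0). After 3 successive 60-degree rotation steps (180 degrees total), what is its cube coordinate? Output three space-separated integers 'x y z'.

Answer: 0 0 0

Derivation:
Start: (0, 0, 0)
Step 1: (0, 0, 0) -> (-(0), -(0), -(0)) = (0, 0, 0)
Step 2: (0, 0, 0) -> (-(0), -(0), -(0)) = (0, 0, 0)
Step 3: (0, 0, 0) -> (-(0), -(0), -(0)) = (0, 0, 0)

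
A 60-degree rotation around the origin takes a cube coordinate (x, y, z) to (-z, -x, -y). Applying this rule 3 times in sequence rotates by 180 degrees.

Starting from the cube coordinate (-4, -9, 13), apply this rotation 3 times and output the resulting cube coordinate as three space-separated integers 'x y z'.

Start: (-4, -9, 13)
Step 1: (-4, -9, 13) -> (-(13), -(-4), -(-9)) = (-13, 4, 9)
Step 2: (-13, 4, 9) -> (-(9), -(-13), -(4)) = (-9, 13, -4)
Step 3: (-9, 13, -4) -> (-(-4), -(-9), -(13)) = (4, 9, -13)

Answer: 4 9 -13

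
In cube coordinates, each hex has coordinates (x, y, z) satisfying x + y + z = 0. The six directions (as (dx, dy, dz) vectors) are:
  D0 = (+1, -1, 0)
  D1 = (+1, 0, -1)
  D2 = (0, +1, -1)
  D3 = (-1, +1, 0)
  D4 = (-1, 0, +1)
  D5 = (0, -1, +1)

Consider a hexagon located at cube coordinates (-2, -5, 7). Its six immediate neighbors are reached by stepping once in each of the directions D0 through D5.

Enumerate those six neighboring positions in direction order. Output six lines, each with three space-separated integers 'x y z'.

Answer: -1 -6 7
-1 -5 6
-2 -4 6
-3 -4 7
-3 -5 8
-2 -6 8

Derivation:
Center: (-2, -5, 7). Add each direction:
  D0: (-2, -5, 7) + (1, -1, 0) = (-1, -6, 7)
  D1: (-2, -5, 7) + (1, 0, -1) = (-1, -5, 6)
  D2: (-2, -5, 7) + (0, 1, -1) = (-2, -4, 6)
  D3: (-2, -5, 7) + (-1, 1, 0) = (-3, -4, 7)
  D4: (-2, -5, 7) + (-1, 0, 1) = (-3, -5, 8)
  D5: (-2, -5, 7) + (0, -1, 1) = (-2, -6, 8)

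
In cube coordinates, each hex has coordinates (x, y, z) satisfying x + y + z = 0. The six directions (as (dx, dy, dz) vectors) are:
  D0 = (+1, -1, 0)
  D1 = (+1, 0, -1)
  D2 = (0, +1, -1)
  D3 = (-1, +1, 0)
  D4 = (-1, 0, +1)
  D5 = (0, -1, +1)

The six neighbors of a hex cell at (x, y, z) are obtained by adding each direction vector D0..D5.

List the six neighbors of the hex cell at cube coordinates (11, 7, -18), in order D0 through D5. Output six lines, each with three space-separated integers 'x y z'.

Center: (11, 7, -18). Add each direction:
  D0: (11, 7, -18) + (1, -1, 0) = (12, 6, -18)
  D1: (11, 7, -18) + (1, 0, -1) = (12, 7, -19)
  D2: (11, 7, -18) + (0, 1, -1) = (11, 8, -19)
  D3: (11, 7, -18) + (-1, 1, 0) = (10, 8, -18)
  D4: (11, 7, -18) + (-1, 0, 1) = (10, 7, -17)
  D5: (11, 7, -18) + (0, -1, 1) = (11, 6, -17)

Answer: 12 6 -18
12 7 -19
11 8 -19
10 8 -18
10 7 -17
11 6 -17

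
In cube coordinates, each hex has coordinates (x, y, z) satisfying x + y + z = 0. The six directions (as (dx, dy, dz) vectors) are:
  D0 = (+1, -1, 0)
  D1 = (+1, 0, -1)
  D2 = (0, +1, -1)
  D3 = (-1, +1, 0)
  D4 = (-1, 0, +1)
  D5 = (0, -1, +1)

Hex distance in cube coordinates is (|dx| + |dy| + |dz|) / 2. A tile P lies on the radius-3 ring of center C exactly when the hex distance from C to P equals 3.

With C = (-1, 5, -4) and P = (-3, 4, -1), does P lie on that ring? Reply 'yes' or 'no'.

Answer: yes

Derivation:
|px - cx| = |-3 - (-1)| = 2
|py - cy| = |4 - 5| = 1
|pz - cz| = |-1 - (-4)| = 3
distance = (2+1+3)/2 = 6/2 = 3
radius = 3; distance == radius -> yes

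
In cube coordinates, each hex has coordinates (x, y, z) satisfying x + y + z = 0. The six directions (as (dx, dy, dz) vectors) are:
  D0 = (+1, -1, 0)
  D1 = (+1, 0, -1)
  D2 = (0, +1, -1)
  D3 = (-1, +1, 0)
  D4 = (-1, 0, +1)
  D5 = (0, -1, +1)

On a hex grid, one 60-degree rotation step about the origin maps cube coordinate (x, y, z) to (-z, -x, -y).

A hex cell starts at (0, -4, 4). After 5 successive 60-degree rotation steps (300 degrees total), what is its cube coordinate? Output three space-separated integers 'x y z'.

Answer: 4 -4 0

Derivation:
Start: (0, -4, 4)
Step 1: (0, -4, 4) -> (-(4), -(0), -(-4)) = (-4, 0, 4)
Step 2: (-4, 0, 4) -> (-(4), -(-4), -(0)) = (-4, 4, 0)
Step 3: (-4, 4, 0) -> (-(0), -(-4), -(4)) = (0, 4, -4)
Step 4: (0, 4, -4) -> (-(-4), -(0), -(4)) = (4, 0, -4)
Step 5: (4, 0, -4) -> (-(-4), -(4), -(0)) = (4, -4, 0)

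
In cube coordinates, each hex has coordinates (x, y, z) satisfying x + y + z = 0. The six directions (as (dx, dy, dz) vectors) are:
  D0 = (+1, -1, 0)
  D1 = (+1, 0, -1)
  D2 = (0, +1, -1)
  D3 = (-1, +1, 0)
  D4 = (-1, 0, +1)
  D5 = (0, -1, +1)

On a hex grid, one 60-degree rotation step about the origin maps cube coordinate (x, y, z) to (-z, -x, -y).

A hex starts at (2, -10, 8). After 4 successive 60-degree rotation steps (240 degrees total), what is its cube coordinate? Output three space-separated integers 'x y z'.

Answer: 8 2 -10

Derivation:
Start: (2, -10, 8)
Step 1: (2, -10, 8) -> (-(8), -(2), -(-10)) = (-8, -2, 10)
Step 2: (-8, -2, 10) -> (-(10), -(-8), -(-2)) = (-10, 8, 2)
Step 3: (-10, 8, 2) -> (-(2), -(-10), -(8)) = (-2, 10, -8)
Step 4: (-2, 10, -8) -> (-(-8), -(-2), -(10)) = (8, 2, -10)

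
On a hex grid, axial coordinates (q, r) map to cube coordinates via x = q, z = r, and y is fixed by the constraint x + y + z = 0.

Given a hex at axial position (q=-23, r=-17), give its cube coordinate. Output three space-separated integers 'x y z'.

Answer: -23 40 -17

Derivation:
x = q = -23
z = r = -17
y = -x - z = -(-23) - (-17) = 40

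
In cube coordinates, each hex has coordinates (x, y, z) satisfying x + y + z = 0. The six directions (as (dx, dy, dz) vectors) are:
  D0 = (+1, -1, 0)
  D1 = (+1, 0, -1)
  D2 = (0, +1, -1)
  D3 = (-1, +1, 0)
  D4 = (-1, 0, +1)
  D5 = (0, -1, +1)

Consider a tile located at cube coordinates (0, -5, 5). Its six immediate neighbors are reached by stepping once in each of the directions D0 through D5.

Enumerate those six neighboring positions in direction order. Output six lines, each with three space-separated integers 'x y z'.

Answer: 1 -6 5
1 -5 4
0 -4 4
-1 -4 5
-1 -5 6
0 -6 6

Derivation:
Center: (0, -5, 5). Add each direction:
  D0: (0, -5, 5) + (1, -1, 0) = (1, -6, 5)
  D1: (0, -5, 5) + (1, 0, -1) = (1, -5, 4)
  D2: (0, -5, 5) + (0, 1, -1) = (0, -4, 4)
  D3: (0, -5, 5) + (-1, 1, 0) = (-1, -4, 5)
  D4: (0, -5, 5) + (-1, 0, 1) = (-1, -5, 6)
  D5: (0, -5, 5) + (0, -1, 1) = (0, -6, 6)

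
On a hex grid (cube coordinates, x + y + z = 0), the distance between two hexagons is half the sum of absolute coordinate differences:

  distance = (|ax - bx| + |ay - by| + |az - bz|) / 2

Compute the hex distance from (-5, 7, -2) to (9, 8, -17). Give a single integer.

|ax - bx| = |-5 - 9| = 14
|ay - by| = |7 - 8| = 1
|az - bz| = |-2 - (-17)| = 15
distance = (14 + 1 + 15) / 2 = 30 / 2 = 15

Answer: 15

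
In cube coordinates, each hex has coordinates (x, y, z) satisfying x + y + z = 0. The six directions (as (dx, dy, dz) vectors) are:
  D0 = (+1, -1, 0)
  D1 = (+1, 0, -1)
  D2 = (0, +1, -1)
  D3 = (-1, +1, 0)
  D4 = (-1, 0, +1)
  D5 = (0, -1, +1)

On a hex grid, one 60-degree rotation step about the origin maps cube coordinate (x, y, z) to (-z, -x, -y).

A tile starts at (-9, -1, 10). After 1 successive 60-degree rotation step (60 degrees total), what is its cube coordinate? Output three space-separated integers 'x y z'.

Answer: -10 9 1

Derivation:
Start: (-9, -1, 10)
Step 1: (-9, -1, 10) -> (-(10), -(-9), -(-1)) = (-10, 9, 1)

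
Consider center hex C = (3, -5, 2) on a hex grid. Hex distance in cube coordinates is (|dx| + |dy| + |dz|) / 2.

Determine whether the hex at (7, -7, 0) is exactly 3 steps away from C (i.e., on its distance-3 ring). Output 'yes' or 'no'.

Answer: no

Derivation:
|px - cx| = |7 - 3| = 4
|py - cy| = |-7 - (-5)| = 2
|pz - cz| = |0 - 2| = 2
distance = (4+2+2)/2 = 8/2 = 4
radius = 3; distance != radius -> no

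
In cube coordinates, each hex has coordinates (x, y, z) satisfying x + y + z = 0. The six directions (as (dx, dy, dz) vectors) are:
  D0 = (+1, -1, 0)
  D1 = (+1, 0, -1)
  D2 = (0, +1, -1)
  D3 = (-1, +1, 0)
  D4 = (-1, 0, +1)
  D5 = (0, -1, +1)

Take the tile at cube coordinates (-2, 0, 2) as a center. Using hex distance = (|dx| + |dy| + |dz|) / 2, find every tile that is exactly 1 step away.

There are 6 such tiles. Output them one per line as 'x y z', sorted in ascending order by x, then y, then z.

Walk ring at distance 1 from (-2, 0, 2):
Start at center + D4*1 = (-3, 0, 3)
  hex 0: (-3, 0, 3)
  hex 1: (-2, -1, 3)
  hex 2: (-1, -1, 2)
  hex 3: (-1, 0, 1)
  hex 4: (-2, 1, 1)
  hex 5: (-3, 1, 2)
Sorted: 6 hexes.

Answer: -3 0 3
-3 1 2
-2 -1 3
-2 1 1
-1 -1 2
-1 0 1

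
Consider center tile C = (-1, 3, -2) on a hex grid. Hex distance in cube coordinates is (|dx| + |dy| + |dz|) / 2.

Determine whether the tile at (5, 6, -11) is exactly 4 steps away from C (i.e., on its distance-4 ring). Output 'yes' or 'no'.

Answer: no

Derivation:
|px - cx| = |5 - (-1)| = 6
|py - cy| = |6 - 3| = 3
|pz - cz| = |-11 - (-2)| = 9
distance = (6+3+9)/2 = 18/2 = 9
radius = 4; distance != radius -> no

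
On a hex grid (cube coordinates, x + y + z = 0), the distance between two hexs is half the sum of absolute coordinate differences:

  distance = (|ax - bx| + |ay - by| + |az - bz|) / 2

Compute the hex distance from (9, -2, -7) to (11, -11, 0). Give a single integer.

Answer: 9

Derivation:
|ax - bx| = |9 - 11| = 2
|ay - by| = |-2 - (-11)| = 9
|az - bz| = |-7 - 0| = 7
distance = (2 + 9 + 7) / 2 = 18 / 2 = 9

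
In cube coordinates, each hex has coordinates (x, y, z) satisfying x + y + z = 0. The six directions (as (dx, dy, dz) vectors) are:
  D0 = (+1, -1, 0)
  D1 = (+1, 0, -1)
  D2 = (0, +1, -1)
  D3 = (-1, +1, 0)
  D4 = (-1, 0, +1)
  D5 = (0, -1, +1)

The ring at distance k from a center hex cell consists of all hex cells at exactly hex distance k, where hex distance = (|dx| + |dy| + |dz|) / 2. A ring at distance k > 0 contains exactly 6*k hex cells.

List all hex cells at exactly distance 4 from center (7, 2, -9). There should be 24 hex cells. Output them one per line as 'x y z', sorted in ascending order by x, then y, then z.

Answer: 3 2 -5
3 3 -6
3 4 -7
3 5 -8
3 6 -9
4 1 -5
4 6 -10
5 0 -5
5 6 -11
6 -1 -5
6 6 -12
7 -2 -5
7 6 -13
8 -2 -6
8 5 -13
9 -2 -7
9 4 -13
10 -2 -8
10 3 -13
11 -2 -9
11 -1 -10
11 0 -11
11 1 -12
11 2 -13

Derivation:
Walk ring at distance 4 from (7, 2, -9):
Start at center + D4*4 = (3, 2, -5)
  hex 0: (3, 2, -5)
  hex 1: (4, 1, -5)
  hex 2: (5, 0, -5)
  hex 3: (6, -1, -5)
  hex 4: (7, -2, -5)
  hex 5: (8, -2, -6)
  hex 6: (9, -2, -7)
  hex 7: (10, -2, -8)
  hex 8: (11, -2, -9)
  hex 9: (11, -1, -10)
  hex 10: (11, 0, -11)
  hex 11: (11, 1, -12)
  hex 12: (11, 2, -13)
  hex 13: (10, 3, -13)
  hex 14: (9, 4, -13)
  hex 15: (8, 5, -13)
  hex 16: (7, 6, -13)
  hex 17: (6, 6, -12)
  hex 18: (5, 6, -11)
  hex 19: (4, 6, -10)
  hex 20: (3, 6, -9)
  hex 21: (3, 5, -8)
  hex 22: (3, 4, -7)
  hex 23: (3, 3, -6)
Sorted: 24 hexes.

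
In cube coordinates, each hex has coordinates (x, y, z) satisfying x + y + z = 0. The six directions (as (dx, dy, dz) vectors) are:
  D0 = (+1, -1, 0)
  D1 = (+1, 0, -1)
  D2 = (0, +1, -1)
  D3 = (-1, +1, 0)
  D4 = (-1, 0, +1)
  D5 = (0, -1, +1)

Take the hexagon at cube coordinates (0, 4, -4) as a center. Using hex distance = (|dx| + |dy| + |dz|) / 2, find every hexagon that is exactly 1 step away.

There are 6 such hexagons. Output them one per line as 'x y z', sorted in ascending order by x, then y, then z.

Answer: -1 4 -3
-1 5 -4
0 3 -3
0 5 -5
1 3 -4
1 4 -5

Derivation:
Walk ring at distance 1 from (0, 4, -4):
Start at center + D4*1 = (-1, 4, -3)
  hex 0: (-1, 4, -3)
  hex 1: (0, 3, -3)
  hex 2: (1, 3, -4)
  hex 3: (1, 4, -5)
  hex 4: (0, 5, -5)
  hex 5: (-1, 5, -4)
Sorted: 6 hexes.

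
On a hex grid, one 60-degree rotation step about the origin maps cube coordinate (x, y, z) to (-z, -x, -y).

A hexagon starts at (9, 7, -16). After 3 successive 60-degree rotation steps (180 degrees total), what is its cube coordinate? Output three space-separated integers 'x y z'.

Answer: -9 -7 16

Derivation:
Start: (9, 7, -16)
Step 1: (9, 7, -16) -> (-(-16), -(9), -(7)) = (16, -9, -7)
Step 2: (16, -9, -7) -> (-(-7), -(16), -(-9)) = (7, -16, 9)
Step 3: (7, -16, 9) -> (-(9), -(7), -(-16)) = (-9, -7, 16)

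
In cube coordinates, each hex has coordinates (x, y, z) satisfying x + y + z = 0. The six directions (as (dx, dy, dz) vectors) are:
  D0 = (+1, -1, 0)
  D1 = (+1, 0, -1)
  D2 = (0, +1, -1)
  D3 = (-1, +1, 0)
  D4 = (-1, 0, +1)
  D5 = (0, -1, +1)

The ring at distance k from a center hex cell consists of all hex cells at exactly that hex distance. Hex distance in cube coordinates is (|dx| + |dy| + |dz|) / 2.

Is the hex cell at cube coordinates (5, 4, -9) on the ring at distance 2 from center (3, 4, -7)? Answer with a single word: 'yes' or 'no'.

Answer: yes

Derivation:
|px - cx| = |5 - 3| = 2
|py - cy| = |4 - 4| = 0
|pz - cz| = |-9 - (-7)| = 2
distance = (2+0+2)/2 = 4/2 = 2
radius = 2; distance == radius -> yes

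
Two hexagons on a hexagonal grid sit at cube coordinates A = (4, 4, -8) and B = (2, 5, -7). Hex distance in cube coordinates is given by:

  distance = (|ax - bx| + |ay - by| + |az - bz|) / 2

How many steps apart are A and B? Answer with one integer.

Answer: 2

Derivation:
|ax - bx| = |4 - 2| = 2
|ay - by| = |4 - 5| = 1
|az - bz| = |-8 - (-7)| = 1
distance = (2 + 1 + 1) / 2 = 4 / 2 = 2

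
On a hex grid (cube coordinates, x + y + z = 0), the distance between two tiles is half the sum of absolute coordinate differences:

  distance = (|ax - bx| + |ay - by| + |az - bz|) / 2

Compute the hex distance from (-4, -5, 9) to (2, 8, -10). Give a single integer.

Answer: 19

Derivation:
|ax - bx| = |-4 - 2| = 6
|ay - by| = |-5 - 8| = 13
|az - bz| = |9 - (-10)| = 19
distance = (6 + 13 + 19) / 2 = 38 / 2 = 19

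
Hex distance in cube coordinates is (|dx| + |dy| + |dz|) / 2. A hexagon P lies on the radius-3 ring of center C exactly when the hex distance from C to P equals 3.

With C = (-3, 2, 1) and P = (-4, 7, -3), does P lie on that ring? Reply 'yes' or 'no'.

|px - cx| = |-4 - (-3)| = 1
|py - cy| = |7 - 2| = 5
|pz - cz| = |-3 - 1| = 4
distance = (1+5+4)/2 = 10/2 = 5
radius = 3; distance != radius -> no

Answer: no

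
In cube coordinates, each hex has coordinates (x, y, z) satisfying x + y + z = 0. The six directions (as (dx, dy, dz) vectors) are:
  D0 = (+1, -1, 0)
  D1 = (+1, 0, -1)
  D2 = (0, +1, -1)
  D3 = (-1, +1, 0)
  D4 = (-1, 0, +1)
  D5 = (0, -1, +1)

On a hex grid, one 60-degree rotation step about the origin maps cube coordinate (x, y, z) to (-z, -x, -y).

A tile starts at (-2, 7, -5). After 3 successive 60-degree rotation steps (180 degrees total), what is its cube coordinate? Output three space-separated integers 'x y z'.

Answer: 2 -7 5

Derivation:
Start: (-2, 7, -5)
Step 1: (-2, 7, -5) -> (-(-5), -(-2), -(7)) = (5, 2, -7)
Step 2: (5, 2, -7) -> (-(-7), -(5), -(2)) = (7, -5, -2)
Step 3: (7, -5, -2) -> (-(-2), -(7), -(-5)) = (2, -7, 5)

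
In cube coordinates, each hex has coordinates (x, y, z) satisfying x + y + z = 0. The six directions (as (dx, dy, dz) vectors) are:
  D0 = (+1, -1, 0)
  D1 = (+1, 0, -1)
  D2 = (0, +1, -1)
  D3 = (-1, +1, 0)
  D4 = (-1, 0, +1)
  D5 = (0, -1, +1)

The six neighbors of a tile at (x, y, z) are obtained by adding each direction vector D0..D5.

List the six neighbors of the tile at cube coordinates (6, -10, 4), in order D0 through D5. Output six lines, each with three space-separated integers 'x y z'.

Answer: 7 -11 4
7 -10 3
6 -9 3
5 -9 4
5 -10 5
6 -11 5

Derivation:
Center: (6, -10, 4). Add each direction:
  D0: (6, -10, 4) + (1, -1, 0) = (7, -11, 4)
  D1: (6, -10, 4) + (1, 0, -1) = (7, -10, 3)
  D2: (6, -10, 4) + (0, 1, -1) = (6, -9, 3)
  D3: (6, -10, 4) + (-1, 1, 0) = (5, -9, 4)
  D4: (6, -10, 4) + (-1, 0, 1) = (5, -10, 5)
  D5: (6, -10, 4) + (0, -1, 1) = (6, -11, 5)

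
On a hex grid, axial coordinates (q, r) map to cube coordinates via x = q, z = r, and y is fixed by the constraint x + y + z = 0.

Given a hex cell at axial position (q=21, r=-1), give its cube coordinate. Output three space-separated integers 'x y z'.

x = q = 21
z = r = -1
y = -x - z = -(21) - (-1) = -20

Answer: 21 -20 -1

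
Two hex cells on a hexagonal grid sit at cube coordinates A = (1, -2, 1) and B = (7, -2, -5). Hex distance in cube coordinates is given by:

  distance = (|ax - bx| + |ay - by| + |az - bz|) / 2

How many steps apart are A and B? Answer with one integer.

|ax - bx| = |1 - 7| = 6
|ay - by| = |-2 - (-2)| = 0
|az - bz| = |1 - (-5)| = 6
distance = (6 + 0 + 6) / 2 = 12 / 2 = 6

Answer: 6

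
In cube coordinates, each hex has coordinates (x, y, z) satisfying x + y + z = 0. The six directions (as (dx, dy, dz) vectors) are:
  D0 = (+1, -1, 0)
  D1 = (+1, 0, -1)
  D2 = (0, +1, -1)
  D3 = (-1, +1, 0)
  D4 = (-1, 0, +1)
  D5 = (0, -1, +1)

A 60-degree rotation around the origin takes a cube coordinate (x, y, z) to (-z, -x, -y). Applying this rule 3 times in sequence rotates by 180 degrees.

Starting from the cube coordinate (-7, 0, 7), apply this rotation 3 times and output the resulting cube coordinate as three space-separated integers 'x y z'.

Answer: 7 0 -7

Derivation:
Start: (-7, 0, 7)
Step 1: (-7, 0, 7) -> (-(7), -(-7), -(0)) = (-7, 7, 0)
Step 2: (-7, 7, 0) -> (-(0), -(-7), -(7)) = (0, 7, -7)
Step 3: (0, 7, -7) -> (-(-7), -(0), -(7)) = (7, 0, -7)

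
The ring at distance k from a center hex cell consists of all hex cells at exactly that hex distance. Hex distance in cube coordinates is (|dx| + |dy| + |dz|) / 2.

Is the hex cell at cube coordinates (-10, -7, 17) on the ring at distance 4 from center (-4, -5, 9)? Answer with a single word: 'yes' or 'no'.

|px - cx| = |-10 - (-4)| = 6
|py - cy| = |-7 - (-5)| = 2
|pz - cz| = |17 - 9| = 8
distance = (6+2+8)/2 = 16/2 = 8
radius = 4; distance != radius -> no

Answer: no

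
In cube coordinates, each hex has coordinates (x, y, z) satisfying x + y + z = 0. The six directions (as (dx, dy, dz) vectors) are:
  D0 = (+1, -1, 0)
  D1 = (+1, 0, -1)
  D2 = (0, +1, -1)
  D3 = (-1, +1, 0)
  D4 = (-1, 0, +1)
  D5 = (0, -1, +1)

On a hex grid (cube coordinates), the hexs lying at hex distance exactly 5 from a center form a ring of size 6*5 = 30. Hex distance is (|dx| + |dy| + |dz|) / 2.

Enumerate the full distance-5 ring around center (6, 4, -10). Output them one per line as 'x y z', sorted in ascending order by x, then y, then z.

Walk ring at distance 5 from (6, 4, -10):
Start at center + D4*5 = (1, 4, -5)
  hex 0: (1, 4, -5)
  hex 1: (2, 3, -5)
  hex 2: (3, 2, -5)
  hex 3: (4, 1, -5)
  hex 4: (5, 0, -5)
  hex 5: (6, -1, -5)
  hex 6: (7, -1, -6)
  hex 7: (8, -1, -7)
  hex 8: (9, -1, -8)
  hex 9: (10, -1, -9)
  hex 10: (11, -1, -10)
  hex 11: (11, 0, -11)
  hex 12: (11, 1, -12)
  hex 13: (11, 2, -13)
  hex 14: (11, 3, -14)
  hex 15: (11, 4, -15)
  hex 16: (10, 5, -15)
  hex 17: (9, 6, -15)
  hex 18: (8, 7, -15)
  hex 19: (7, 8, -15)
  hex 20: (6, 9, -15)
  hex 21: (5, 9, -14)
  hex 22: (4, 9, -13)
  hex 23: (3, 9, -12)
  hex 24: (2, 9, -11)
  hex 25: (1, 9, -10)
  hex 26: (1, 8, -9)
  hex 27: (1, 7, -8)
  hex 28: (1, 6, -7)
  hex 29: (1, 5, -6)
Sorted: 30 hexes.

Answer: 1 4 -5
1 5 -6
1 6 -7
1 7 -8
1 8 -9
1 9 -10
2 3 -5
2 9 -11
3 2 -5
3 9 -12
4 1 -5
4 9 -13
5 0 -5
5 9 -14
6 -1 -5
6 9 -15
7 -1 -6
7 8 -15
8 -1 -7
8 7 -15
9 -1 -8
9 6 -15
10 -1 -9
10 5 -15
11 -1 -10
11 0 -11
11 1 -12
11 2 -13
11 3 -14
11 4 -15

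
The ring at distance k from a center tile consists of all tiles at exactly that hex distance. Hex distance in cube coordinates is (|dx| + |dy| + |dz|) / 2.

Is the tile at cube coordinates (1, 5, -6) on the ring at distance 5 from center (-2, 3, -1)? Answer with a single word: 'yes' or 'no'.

Answer: yes

Derivation:
|px - cx| = |1 - (-2)| = 3
|py - cy| = |5 - 3| = 2
|pz - cz| = |-6 - (-1)| = 5
distance = (3+2+5)/2 = 10/2 = 5
radius = 5; distance == radius -> yes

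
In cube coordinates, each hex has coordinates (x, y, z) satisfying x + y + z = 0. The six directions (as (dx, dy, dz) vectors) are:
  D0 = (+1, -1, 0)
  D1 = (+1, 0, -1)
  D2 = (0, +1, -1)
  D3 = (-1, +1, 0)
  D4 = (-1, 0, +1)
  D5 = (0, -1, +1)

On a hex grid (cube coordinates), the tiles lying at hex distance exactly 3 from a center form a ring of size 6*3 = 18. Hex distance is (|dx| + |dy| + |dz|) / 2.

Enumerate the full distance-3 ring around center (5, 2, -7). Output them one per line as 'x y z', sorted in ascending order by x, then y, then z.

Walk ring at distance 3 from (5, 2, -7):
Start at center + D4*3 = (2, 2, -4)
  hex 0: (2, 2, -4)
  hex 1: (3, 1, -4)
  hex 2: (4, 0, -4)
  hex 3: (5, -1, -4)
  hex 4: (6, -1, -5)
  hex 5: (7, -1, -6)
  hex 6: (8, -1, -7)
  hex 7: (8, 0, -8)
  hex 8: (8, 1, -9)
  hex 9: (8, 2, -10)
  hex 10: (7, 3, -10)
  hex 11: (6, 4, -10)
  hex 12: (5, 5, -10)
  hex 13: (4, 5, -9)
  hex 14: (3, 5, -8)
  hex 15: (2, 5, -7)
  hex 16: (2, 4, -6)
  hex 17: (2, 3, -5)
Sorted: 18 hexes.

Answer: 2 2 -4
2 3 -5
2 4 -6
2 5 -7
3 1 -4
3 5 -8
4 0 -4
4 5 -9
5 -1 -4
5 5 -10
6 -1 -5
6 4 -10
7 -1 -6
7 3 -10
8 -1 -7
8 0 -8
8 1 -9
8 2 -10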